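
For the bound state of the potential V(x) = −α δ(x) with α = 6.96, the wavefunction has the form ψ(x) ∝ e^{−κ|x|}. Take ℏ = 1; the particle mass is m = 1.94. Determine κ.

Integrating the TISE across x = 0 gives the cusp condition ψ'(0⁺) − ψ'(0⁻) = −(2mα/ℏ²)ψ(0).
With ψ ∝ e^{−κ|x|} this yields −2κ = −2mα/ℏ², so κ = mα/ℏ² = 13.50.

κ = 13.5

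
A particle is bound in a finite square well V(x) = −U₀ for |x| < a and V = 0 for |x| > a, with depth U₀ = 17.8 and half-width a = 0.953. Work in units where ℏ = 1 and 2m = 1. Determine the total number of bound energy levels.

N = 3

The dimensionless depth is z₀ = a√(2mU₀)/ℏ = 0.953 × √(17.80) = 4.021.
A new bound state (alternating even/odd) appears each time z₀ passes a multiple of π/2, so N = ⌊2z₀/π⌋ + 1 = ⌊2.560⌋ + 1 = 3.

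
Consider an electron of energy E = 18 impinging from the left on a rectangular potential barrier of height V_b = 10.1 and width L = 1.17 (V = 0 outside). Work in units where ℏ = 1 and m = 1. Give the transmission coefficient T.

T = 0.848

Above the barrier the interior wavenumber is k₂ = √(2m(E − V_b))/ℏ = 3.975, giving phase k₂L = 4.651.
T = [1 + V_b² sin²(k₂L) / (4E(E − V_b))]⁻¹ = 1/1.179 = 0.848.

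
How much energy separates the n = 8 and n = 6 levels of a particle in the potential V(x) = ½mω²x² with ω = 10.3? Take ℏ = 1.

ΔE = 20.6

E_n = ℏω(n + ½), so ΔE = (8 − 6) ℏω = 2 × 10.3 = 20.60.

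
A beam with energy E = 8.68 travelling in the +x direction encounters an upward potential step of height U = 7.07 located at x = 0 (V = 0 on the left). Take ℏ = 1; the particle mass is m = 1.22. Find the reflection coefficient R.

On each side the TISE gives plane waves with k = √(2m(E − V))/ℏ: k₁ = √(2·1.22·8.68) = 4.602, k₂ = √(2·1.22·1.61) = 1.982.
Matching ψ and ψ′ at x = 0 gives r = (k₁ − k₂)/(k₁ + k₂), so R = r² = 0.1584 and T = 1 − R = 0.8416.

R = 0.158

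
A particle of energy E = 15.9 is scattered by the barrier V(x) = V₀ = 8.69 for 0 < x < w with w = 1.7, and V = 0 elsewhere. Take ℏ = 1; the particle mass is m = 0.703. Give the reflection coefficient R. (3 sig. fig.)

Above the barrier the interior wavenumber is k₂ = √(2m(E − V₀))/ℏ = 3.184, giving phase k₂w = 5.413.
T = [1 + V₀² sin²(k₂w) / (4E(E − V₀))]⁻¹ = 1/1.096 = 0.912.
R = 1 − T = 0.0878.

R = 0.0878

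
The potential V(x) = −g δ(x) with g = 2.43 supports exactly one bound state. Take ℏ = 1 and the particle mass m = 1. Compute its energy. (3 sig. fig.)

The bound state is ψ(x) = √κ e^{−κ|x|}. The derivative jump ψ'(0⁺) − ψ'(0⁻) = −(2mg/ℏ²)ψ(0) fixes κ = mg/ℏ² = 2.430.
Then E = −ℏ²κ²/(2m) = −mg²/(2ℏ²) = -2.952.

E = -2.95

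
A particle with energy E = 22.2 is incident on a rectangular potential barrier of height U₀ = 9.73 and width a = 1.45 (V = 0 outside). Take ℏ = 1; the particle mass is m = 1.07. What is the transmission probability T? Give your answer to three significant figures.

E > U₀: inside the barrier k₂ = √(2m(E − U₀))/ℏ = 5.166, k₂a = 7.490.
Matching at both interfaces gives T⁻¹ = 1 + U₀² sin²(k₂a) / [4E(E − U₀)] = 1.075, hence T = 0.931.

T = 0.931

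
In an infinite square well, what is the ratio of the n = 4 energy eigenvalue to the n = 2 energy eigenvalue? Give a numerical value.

4

Since E_n ∝ n², the ratio is (4/2)² = 4.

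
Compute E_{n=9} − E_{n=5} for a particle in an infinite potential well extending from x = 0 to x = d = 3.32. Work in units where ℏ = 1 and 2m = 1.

E_n = n²π²ℏ²/(2md²), so ΔE = (9² − 5²) π²ℏ²/(2md²).
ΔE = 56 × π² / (2 × 0.5 × 3.32²) = 50.14.

ΔE = 50.1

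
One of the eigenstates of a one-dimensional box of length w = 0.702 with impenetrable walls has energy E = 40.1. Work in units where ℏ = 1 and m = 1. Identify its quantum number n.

n = 2

For an infinite well E_n = n²π²ℏ²/(2mw²), so n = (w/πℏ)√(2mE).
n = (0.702/π) × √(2 × 1 × 40.1) = 2.001 → n = 2.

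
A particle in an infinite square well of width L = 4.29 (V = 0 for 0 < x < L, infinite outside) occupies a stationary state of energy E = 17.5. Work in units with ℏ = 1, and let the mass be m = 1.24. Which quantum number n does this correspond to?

n = 9

From E_n = n²π²ℏ²/(2mL²) invert to n = √(2mL²E)/(πℏ).
n = (4.29/π) × √(2 × 1.24 × 17.5) = 8.996 → n = 9.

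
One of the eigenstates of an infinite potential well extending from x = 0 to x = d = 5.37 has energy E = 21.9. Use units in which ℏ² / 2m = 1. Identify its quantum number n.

For an infinite well E_n = n²π²ℏ²/(2md²), so n = (d/πℏ)√(2mE).
n = (5.37/π) × √(2 × 0.5 × 21.9) = 7.999 → n = 8.

n = 8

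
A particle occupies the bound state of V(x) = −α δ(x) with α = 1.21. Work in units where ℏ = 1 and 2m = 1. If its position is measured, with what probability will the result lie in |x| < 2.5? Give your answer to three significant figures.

The normalised bound state is ψ = √κ e^{−κ|x|} with κ = mα/ℏ² = 0.6050.
P(|x| < d) = ∫_{−d}^{d} κ e^{−2κ|x|} dx = 1 − e^{−2κd} = 1 − e^{−3.025} = 0.9514.

P = 0.951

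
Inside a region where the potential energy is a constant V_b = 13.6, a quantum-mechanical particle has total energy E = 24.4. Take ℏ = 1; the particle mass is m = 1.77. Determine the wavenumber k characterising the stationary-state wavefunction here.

With E > V_b the solution is oscillatory, ψ ∝ e^{±ikx} with k = √(2m(E − V_b))/ℏ.
k = √(2 × 1.77 × 10.8) = 6.183.

k = 6.18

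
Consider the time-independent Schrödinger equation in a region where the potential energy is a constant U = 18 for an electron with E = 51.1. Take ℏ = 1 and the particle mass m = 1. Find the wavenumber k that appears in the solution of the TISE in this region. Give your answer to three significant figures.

With E > U the solution is oscillatory, ψ ∝ e^{±ikx} with k = √(2m(E − U))/ℏ.
k = √(2 × 1 × 33.1) = 8.136.

k = 8.14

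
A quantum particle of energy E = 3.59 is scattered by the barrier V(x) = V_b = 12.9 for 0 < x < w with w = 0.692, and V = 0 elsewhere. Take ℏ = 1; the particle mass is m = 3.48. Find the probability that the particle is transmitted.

T = 0.0000466

Since E < V_b the interior solution is evanescent with decay constant κ = √(2m(V_b − E))/ℏ = 8.050.
κw = 5.570, sinh(κw) = 131.3.
The exact tunnelling result is T⁻¹ = 1 + V_b² sinh²(κw) / [4E(V_b − E)] = 21450, so T = 0.0000466.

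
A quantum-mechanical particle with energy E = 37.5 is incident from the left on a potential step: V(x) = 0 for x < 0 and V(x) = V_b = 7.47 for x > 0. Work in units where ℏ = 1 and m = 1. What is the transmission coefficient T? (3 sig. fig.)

On each side the TISE gives plane waves with k = √(2m(E − V))/ℏ: k₁ = √(2·1·37.5) = 8.660, k₂ = √(2·1·30.03) = 7.750.
Continuity of ψ and ψ′ at the step yields the reflection amplitude r = (k₁ − k₂)/(k₁ + k₂) = 0.05548; thus R = |r|² = 0.003078, T = 0.9969.

T = 0.997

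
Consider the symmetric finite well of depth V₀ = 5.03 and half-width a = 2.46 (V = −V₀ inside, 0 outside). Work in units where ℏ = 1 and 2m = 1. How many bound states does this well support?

N = 4

Define the well-strength parameter z₀ = (a/ℏ)√(2mV₀) = 2.46 × √(2·0.5·5.03) = 5.517.
The even/odd transcendental equations gain one root per π/2 in z₀, giving N = 1 + ⌊2z₀/π⌋ = 1 + ⌊3.512⌋ = 4.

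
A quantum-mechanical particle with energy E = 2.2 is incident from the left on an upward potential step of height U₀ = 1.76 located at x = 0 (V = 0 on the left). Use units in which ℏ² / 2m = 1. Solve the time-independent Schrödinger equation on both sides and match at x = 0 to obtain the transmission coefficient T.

T = 0.854

The wavenumbers are k₁ = √(2mE)/ℏ = 1.483 on the left and k₂ = √(2m(E − U₀))/ℏ = 0.6633 on the right.
Matching ψ and ψ′ at x = 0 gives r = (k₁ − k₂)/(k₁ + k₂), so R = r² = 0.1459 and T = 1 − R = 0.8541.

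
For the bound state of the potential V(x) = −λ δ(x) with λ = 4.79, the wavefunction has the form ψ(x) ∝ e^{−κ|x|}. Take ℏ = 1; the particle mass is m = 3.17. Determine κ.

Integrate −(ℏ²/2m)ψ'' − λδ(x)ψ = Eψ from −ε to +ε: the ψ'' term gives ψ'(0⁺) − ψ'(0⁻) and the δ term gives −(2mλ/ℏ²)ψ(0).
With ψ ∝ e^{−κ|x|} this yields −2κ = −2mλ/ℏ², so κ = mλ/ℏ² = 15.18.

κ = 15.2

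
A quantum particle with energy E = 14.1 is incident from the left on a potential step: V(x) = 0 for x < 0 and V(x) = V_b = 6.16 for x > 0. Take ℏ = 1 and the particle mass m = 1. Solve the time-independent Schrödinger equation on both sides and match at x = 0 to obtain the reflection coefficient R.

R = 0.0203

On each side the TISE gives plane waves with k = √(2m(E − V))/ℏ: k₁ = √(2·1·14.1) = 5.310, k₂ = √(2·1·7.94) = 3.985.
Matching ψ and ψ′ at x = 0 gives r = (k₁ − k₂)/(k₁ + k₂), so R = r² = 0.02033 and T = 1 − R = 0.9797.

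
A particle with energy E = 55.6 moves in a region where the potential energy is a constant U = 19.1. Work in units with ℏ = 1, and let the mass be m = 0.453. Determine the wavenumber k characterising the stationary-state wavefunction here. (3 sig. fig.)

k = 5.75

With E > U the solution is oscillatory, ψ ∝ e^{±ikx} with k = √(2m(E − U))/ℏ.
k = √(2 × 0.453 × 36.5) = 5.751.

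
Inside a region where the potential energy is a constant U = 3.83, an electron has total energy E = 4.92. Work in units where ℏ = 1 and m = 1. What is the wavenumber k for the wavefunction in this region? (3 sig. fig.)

With E > U the solution is oscillatory, ψ ∝ e^{±ikx} with k = √(2m(E − U))/ℏ.
k = √(2 × 1 × 1.09) = 1.476.

k = 1.48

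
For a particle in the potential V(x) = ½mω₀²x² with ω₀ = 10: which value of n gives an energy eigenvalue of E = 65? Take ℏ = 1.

n = 6

Invert E_n = (n + ½)ℏω₀: n = E/ℏω₀ − ½ = 6.000, so n = 6.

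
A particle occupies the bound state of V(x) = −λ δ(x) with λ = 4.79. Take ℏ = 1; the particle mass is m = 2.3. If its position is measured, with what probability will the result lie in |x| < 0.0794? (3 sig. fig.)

The normalised bound state is ψ = √κ e^{−κ|x|} with κ = mλ/ℏ² = 11.02.
P(|x| < d) = ∫_{−d}^{d} κ e^{−2κ|x|} dx = 1 − e^{−2κd} = 1 − e^{−1.749} = 0.8261.

P = 0.826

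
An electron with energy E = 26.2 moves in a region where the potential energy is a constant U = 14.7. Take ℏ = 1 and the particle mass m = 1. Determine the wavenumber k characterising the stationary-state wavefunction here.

k = 4.80

With E > U the solution is oscillatory, ψ ∝ e^{±ikx} with k = √(2m(E − U))/ℏ.
k = √(2 × 1 × 11.5) = 4.796.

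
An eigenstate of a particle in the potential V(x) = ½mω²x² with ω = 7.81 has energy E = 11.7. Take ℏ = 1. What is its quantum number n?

Invert E_n = (n + ½)ℏω: n = E/ℏω − ½ = 0.998, so n = 1.

n = 1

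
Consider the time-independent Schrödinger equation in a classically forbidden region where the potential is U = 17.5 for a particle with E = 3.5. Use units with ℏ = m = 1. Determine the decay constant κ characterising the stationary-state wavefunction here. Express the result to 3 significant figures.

κ = 5.29

Since E < U the TISE in this region is ψ'' = κ²ψ with κ = √(2m(U − E))/ℏ.
κ = √(2 × 1 × 14) = 5.292.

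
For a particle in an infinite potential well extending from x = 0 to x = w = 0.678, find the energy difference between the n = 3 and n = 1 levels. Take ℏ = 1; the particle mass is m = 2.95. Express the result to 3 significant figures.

ΔE = 29.1

E_n = n²π²ℏ²/(2mw²), so ΔE = (3² − 1²) π²ℏ²/(2mw²).
ΔE = 8 × π² / (2 × 2.95 × 0.678²) = 29.11.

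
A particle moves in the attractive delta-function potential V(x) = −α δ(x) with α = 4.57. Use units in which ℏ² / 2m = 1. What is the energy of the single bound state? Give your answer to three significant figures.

The bound state is ψ(x) = √κ e^{−κ|x|}. The derivative jump ψ'(0⁺) − ψ'(0⁻) = −(2mα/ℏ²)ψ(0) fixes κ = mα/ℏ² = 2.285.
Then E = −ℏ²κ²/(2m) = −mα²/(2ℏ²) = -5.221.

E = -5.22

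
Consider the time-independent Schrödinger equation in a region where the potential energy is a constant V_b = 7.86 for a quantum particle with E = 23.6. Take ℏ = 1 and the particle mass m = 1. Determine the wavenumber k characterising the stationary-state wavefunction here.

k = 5.61

With E > V_b the solution is oscillatory, ψ ∝ e^{±ikx} with k = √(2m(E − V_b))/ℏ.
k = √(2 × 1 × 15.74) = 5.611.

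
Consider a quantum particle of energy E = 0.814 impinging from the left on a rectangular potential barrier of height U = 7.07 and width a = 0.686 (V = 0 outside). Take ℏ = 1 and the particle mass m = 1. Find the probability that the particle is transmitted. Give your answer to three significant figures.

Since E < U the interior solution is evanescent with decay constant κ = √(2m(U − E))/ℏ = 3.537.
κa = 2.427, sinh(κa) = 5.616.
Matching ψ, ψ′ at both faces gives T = [1 + U² sinh²(κa) / (4E(U − E))]⁻¹ = 1/78.39 = 0.0128.

T = 0.0128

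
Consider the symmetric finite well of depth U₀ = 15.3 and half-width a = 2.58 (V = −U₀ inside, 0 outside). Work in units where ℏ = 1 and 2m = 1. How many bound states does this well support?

N = 7

Define the well-strength parameter z₀ = (a/ℏ)√(2mU₀) = 2.58 × √(2·0.5·15.3) = 10.09.
A new bound state (alternating even/odd) appears each time z₀ passes a multiple of π/2, so N = ⌊2z₀/π⌋ + 1 = ⌊6.425⌋ + 1 = 7.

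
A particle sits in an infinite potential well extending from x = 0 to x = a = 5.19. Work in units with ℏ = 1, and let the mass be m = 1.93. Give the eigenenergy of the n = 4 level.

The infinite-well eigenfunctions ψ_n = √(2/a) sin(nπx/a) vanish at both walls, giving E_n = n²π²ℏ²/(2ma²).
E_4 = 4² × π² / (2 × 1.93 × 5.19²) = 1.519.

E = 1.52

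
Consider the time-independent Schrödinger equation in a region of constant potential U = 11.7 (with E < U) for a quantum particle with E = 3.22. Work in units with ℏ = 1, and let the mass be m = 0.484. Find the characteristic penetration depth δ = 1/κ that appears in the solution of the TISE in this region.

δ = 0.349

Since E < U the TISE in this region is ψ'' = κ²ψ with κ = √(2m(U − E))/ℏ.
κ = √(2 × 0.484 × 8.48) = 2.865. The penetration depth is δ = 1/κ = 0.349.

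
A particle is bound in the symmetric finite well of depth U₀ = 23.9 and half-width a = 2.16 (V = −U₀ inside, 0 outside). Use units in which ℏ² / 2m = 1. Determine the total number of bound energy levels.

N = 7

Define the well-strength parameter z₀ = (a/ℏ)√(2mU₀) = 2.16 × √(2·0.5·23.9) = 10.56.
The even/odd transcendental equations gain one root per π/2 in z₀, giving N = 1 + ⌊2z₀/π⌋ = 1 + ⌊6.723⌋ = 7.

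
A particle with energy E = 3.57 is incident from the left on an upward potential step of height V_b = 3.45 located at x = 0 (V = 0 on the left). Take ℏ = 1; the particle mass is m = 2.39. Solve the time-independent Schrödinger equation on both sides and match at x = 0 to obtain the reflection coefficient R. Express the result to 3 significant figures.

R = 0.476

The wavenumbers are k₁ = √(2mE)/ℏ = 4.131 on the left and k₂ = √(2m(E − V_b))/ℏ = 0.7574 on the right.
Continuity of ψ and ψ′ at the step yields the reflection amplitude r = (k₁ − k₂)/(k₁ + k₂) = 0.6901; thus R = |r|² = 0.4763, T = 0.5237.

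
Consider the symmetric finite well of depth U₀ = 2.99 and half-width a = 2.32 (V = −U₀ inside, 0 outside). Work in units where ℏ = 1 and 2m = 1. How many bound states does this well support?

Define the well-strength parameter z₀ = (a/ℏ)√(2mU₀) = 2.32 × √(2·0.5·2.99) = 4.012.
A new bound state (alternating even/odd) appears each time z₀ passes a multiple of π/2, so N = ⌊2z₀/π⌋ + 1 = ⌊2.554⌋ + 1 = 3.

N = 3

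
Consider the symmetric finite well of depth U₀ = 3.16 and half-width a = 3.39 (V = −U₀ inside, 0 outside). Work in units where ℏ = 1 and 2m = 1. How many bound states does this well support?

N = 4

Define the well-strength parameter z₀ = (a/ℏ)√(2mU₀) = 3.39 × √(2·0.5·3.16) = 6.026.
The even/odd transcendental equations gain one root per π/2 in z₀, giving N = 1 + ⌊2z₀/π⌋ = 1 + ⌊3.836⌋ = 4.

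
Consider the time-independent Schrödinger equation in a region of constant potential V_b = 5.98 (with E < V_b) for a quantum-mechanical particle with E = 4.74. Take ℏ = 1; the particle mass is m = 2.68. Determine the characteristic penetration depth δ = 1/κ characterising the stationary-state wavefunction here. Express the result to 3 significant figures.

Since E < V_b the TISE in this region is ψ'' = κ²ψ with κ = √(2m(V_b − E))/ℏ.
κ = √(2 × 2.68 × 1.24) = 2.578. The penetration depth is δ = 1/κ = 0.388.

δ = 0.388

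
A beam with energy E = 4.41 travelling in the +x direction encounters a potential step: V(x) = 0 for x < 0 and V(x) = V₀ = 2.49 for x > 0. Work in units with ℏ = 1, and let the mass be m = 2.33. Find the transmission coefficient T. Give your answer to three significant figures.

The wavenumbers are k₁ = √(2mE)/ℏ = 4.533 on the left and k₂ = √(2m(E − V₀))/ℏ = 2.991 on the right.
Continuity of ψ and ψ′ at the step yields the reflection amplitude r = (k₁ − k₂)/(k₁ + k₂) = 0.2049; thus R = |r|² = 0.04200, T = 0.9580.

T = 0.958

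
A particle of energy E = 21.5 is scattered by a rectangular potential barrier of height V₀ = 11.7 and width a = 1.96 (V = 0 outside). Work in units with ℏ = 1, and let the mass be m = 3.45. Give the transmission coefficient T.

Above the barrier the interior wavenumber is k₂ = √(2m(E − V₀))/ℏ = 8.223, giving phase k₂a = 16.12.
T = [1 + V₀² sin²(k₂a) / (4E(E − V₀))]⁻¹ = 1/1.026 = 0.975.

T = 0.975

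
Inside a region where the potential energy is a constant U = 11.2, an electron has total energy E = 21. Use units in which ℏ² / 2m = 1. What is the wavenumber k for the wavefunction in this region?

k = 3.13

With E > U the solution is oscillatory, ψ ∝ e^{±ikx} with k = √(2m(E − U))/ℏ.
k = √(2 × 0.5 × 9.8) = 3.130.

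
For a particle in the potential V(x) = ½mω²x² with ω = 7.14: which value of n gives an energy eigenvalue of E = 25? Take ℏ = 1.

n = 3

Invert E_n = (n + ½)ℏω: n = E/ℏω − ½ = 3.001, so n = 3.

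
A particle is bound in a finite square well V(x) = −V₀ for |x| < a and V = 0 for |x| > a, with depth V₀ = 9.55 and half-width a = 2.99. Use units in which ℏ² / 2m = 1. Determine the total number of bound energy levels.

N = 6

The dimensionless depth is z₀ = a√(2mV₀)/ℏ = 2.99 × √(9.550) = 9.240.
The even/odd transcendental equations gain one root per π/2 in z₀, giving N = 1 + ⌊2z₀/π⌋ = 1 + ⌊5.882⌋ = 6.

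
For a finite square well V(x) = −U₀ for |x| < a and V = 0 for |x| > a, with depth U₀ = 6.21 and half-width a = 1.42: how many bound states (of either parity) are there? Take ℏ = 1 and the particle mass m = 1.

N = 4

The dimensionless depth is z₀ = a√(2mU₀)/ℏ = 1.42 × √(12.42) = 5.004.
A new bound state (alternating even/odd) appears each time z₀ passes a multiple of π/2, so N = ⌊2z₀/π⌋ + 1 = ⌊3.186⌋ + 1 = 4.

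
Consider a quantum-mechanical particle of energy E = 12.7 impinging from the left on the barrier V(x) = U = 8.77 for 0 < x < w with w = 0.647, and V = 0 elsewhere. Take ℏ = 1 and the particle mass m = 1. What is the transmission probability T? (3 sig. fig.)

Above the barrier the interior wavenumber is k₂ = √(2m(E − U))/ℏ = 2.804, giving phase k₂w = 1.814.
T = [1 + U² sin²(k₂w) / (4E(E − U))]⁻¹ = 1/1.363 = 0.734.

T = 0.734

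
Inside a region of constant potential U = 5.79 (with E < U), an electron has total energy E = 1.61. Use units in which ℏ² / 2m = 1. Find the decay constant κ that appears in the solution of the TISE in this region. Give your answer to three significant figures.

κ = 2.04

Since E < U the TISE in this region is ψ'' = κ²ψ with κ = √(2m(U − E))/ℏ.
κ = √(2 × 0.5 × 4.18) = 2.045.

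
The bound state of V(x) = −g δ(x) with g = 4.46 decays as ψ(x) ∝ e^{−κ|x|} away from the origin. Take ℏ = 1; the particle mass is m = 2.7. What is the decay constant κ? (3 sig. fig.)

κ = 12.0

Integrate −(ℏ²/2m)ψ'' − gδ(x)ψ = Eψ from −ε to +ε: the ψ'' term gives ψ'(0⁺) − ψ'(0⁻) and the δ term gives −(2mg/ℏ²)ψ(0).
With ψ ∝ e^{−κ|x|} this yields −2κ = −2mg/ℏ², so κ = mg/ℏ² = 12.04.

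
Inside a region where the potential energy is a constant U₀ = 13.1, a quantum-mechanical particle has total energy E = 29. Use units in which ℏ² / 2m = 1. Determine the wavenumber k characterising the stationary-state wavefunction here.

With E > U₀ the solution is oscillatory, ψ ∝ e^{±ikx} with k = √(2m(E − U₀))/ℏ.
k = √(2 × 0.5 × 15.9) = 3.987.

k = 3.99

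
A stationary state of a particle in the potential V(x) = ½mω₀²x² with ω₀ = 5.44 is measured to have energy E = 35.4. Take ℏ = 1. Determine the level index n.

E_n = ℏω₀(n + ½) ⇒ n = E/(ℏω₀) − ½ = 35.4/5.44 − 0.5 = 6.007 → n = 6.

n = 6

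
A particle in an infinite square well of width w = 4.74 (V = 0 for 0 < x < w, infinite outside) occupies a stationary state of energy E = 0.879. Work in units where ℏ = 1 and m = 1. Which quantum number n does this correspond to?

n = 2

From E_n = n²π²ℏ²/(2mw²) invert to n = √(2mw²E)/(πℏ).
n = (4.74/π) × √(2 × 1 × 0.879) = 2.000 → n = 2.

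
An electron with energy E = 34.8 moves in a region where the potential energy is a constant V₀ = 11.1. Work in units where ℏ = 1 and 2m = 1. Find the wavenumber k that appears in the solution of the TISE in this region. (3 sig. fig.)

With E > V₀ the solution is oscillatory, ψ ∝ e^{±ikx} with k = √(2m(E − V₀))/ℏ.
k = √(2 × 0.5 × 23.7) = 4.868.

k = 4.87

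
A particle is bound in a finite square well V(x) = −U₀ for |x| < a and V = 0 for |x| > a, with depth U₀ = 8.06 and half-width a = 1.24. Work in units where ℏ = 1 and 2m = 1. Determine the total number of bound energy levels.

Define the well-strength parameter z₀ = (a/ℏ)√(2mU₀) = 1.24 × √(2·0.5·8.06) = 3.520.
The even/odd transcendental equations gain one root per π/2 in z₀, giving N = 1 + ⌊2z₀/π⌋ = 1 + ⌊2.241⌋ = 3.

N = 3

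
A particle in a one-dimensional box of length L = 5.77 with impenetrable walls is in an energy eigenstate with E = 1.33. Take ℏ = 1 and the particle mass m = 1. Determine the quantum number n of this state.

From E_n = n²π²ℏ²/(2mL²) invert to n = √(2mL²E)/(πℏ).
n = (5.77/π) × √(2 × 1 × 1.33) = 2.995 → n = 3.

n = 3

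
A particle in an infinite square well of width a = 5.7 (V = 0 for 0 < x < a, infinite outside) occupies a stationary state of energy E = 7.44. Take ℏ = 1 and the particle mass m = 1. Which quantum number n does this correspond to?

For an infinite well E_n = n²π²ℏ²/(2ma²), so n = (a/πℏ)√(2mE).
n = (5.7/π) × √(2 × 1 × 7.44) = 6.999 → n = 7.

n = 7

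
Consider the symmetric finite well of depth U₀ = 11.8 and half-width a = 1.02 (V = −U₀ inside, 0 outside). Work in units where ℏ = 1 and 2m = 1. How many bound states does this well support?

Define the well-strength parameter z₀ = (a/ℏ)√(2mU₀) = 1.02 × √(2·0.5·11.8) = 3.504.
A new bound state (alternating even/odd) appears each time z₀ passes a multiple of π/2, so N = ⌊2z₀/π⌋ + 1 = ⌊2.231⌋ + 1 = 3.

N = 3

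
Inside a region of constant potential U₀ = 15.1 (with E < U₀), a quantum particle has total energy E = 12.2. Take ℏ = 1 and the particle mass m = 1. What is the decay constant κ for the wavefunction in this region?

Since E < U₀ the TISE in this region is ψ'' = κ²ψ with κ = √(2m(U₀ − E))/ℏ.
κ = √(2 × 1 × 2.9) = 2.408.

κ = 2.41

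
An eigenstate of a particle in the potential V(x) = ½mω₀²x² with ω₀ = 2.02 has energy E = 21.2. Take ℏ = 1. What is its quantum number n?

n = 10

E_n = ℏω₀(n + ½) ⇒ n = E/(ℏω₀) − ½ = 21.2/2.02 − 0.5 = 9.995 → n = 10.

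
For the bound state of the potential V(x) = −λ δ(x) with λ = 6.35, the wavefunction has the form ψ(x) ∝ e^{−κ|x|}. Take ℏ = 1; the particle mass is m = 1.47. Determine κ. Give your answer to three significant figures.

κ = 9.33

Integrating the TISE across x = 0 gives the cusp condition ψ'(0⁺) − ψ'(0⁻) = −(2mλ/ℏ²)ψ(0).
With ψ ∝ e^{−κ|x|} this yields −2κ = −2mλ/ℏ², so κ = mλ/ℏ² = 9.335.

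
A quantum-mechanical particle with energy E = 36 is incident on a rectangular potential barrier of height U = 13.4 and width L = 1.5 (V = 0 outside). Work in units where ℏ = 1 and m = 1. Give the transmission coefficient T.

E > U: inside the barrier k₂ = √(2m(E − U))/ℏ = 6.723, k₂L = 10.08.
Matching at both interfaces gives T⁻¹ = 1 + U² sin²(k₂L) / [4E(E − U)] = 1.021, hence T = 0.980.

T = 0.980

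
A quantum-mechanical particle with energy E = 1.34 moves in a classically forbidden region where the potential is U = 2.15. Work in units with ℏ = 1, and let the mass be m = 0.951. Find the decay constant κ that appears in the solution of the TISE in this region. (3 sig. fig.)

Since E < U the TISE in this region is ψ'' = κ²ψ with κ = √(2m(U − E))/ℏ.
κ = √(2 × 0.951 × 0.81) = 1.241.

κ = 1.24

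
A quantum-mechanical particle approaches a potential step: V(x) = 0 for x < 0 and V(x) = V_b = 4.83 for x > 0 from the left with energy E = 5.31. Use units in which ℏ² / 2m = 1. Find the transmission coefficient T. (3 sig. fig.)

On each side the TISE gives plane waves with k = √(2m(E − V))/ℏ: k₁ = √(2·½·5.31) = 2.304, k₂ = √(2·½·0.48) = 0.6928.
Continuity of ψ and ψ′ at the step yields the reflection amplitude r = (k₁ − k₂)/(k₁ + k₂) = 0.5377; thus R = |r|² = 0.2891, T = 0.7109.

T = 0.711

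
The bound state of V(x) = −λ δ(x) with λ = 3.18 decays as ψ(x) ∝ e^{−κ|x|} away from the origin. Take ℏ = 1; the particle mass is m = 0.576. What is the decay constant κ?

Integrate −(ℏ²/2m)ψ'' − λδ(x)ψ = Eψ from −ε to +ε: the ψ'' term gives ψ'(0⁺) − ψ'(0⁻) and the δ term gives −(2mλ/ℏ²)ψ(0).
With ψ ∝ e^{−κ|x|} this yields −2κ = −2mλ/ℏ², so κ = mλ/ℏ² = 1.832.

κ = 1.83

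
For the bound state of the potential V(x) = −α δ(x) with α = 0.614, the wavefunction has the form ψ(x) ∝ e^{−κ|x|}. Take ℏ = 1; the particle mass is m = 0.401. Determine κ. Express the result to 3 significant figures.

κ = 0.246

Integrate −(ℏ²/2m)ψ'' − αδ(x)ψ = Eψ from −ε to +ε: the ψ'' term gives ψ'(0⁺) − ψ'(0⁻) and the δ term gives −(2mα/ℏ²)ψ(0).
With ψ ∝ e^{−κ|x|} this yields −2κ = −2mα/ℏ², so κ = mα/ℏ² = 0.2462.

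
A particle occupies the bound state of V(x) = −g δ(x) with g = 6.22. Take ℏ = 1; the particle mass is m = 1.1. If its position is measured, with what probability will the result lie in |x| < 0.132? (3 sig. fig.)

P = 0.836

The normalised bound state is ψ = √κ e^{−κ|x|} with κ = mg/ℏ² = 6.842.
P(|x| < d) = ∫_{−d}^{d} κ e^{−2κ|x|} dx = 1 − e^{−2κd} = 1 − e^{−1.806} = 0.8357.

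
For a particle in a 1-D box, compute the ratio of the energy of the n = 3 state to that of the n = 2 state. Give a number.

Since E_n ∝ n², the ratio is (3/2)² = 2.25.

2.25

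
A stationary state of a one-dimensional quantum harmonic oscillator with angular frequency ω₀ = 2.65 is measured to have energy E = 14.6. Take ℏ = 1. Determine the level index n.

n = 5

Invert E_n = (n + ½)ℏω₀: n = E/ℏω₀ − ½ = 5.009, so n = 5.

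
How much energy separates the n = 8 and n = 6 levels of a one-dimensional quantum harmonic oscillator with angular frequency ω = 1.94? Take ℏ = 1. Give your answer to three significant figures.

ΔE = 3.88

E_n = ℏω(n + ½), so ΔE = (8 − 6) ℏω = 2 × 1.94 = 3.880.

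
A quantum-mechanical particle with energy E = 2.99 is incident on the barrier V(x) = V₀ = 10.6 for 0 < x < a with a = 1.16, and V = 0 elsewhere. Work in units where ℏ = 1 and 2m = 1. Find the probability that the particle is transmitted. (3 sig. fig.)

Since E < V₀ the interior solution is evanescent with decay constant κ = √(2m(V₀ − E))/ℏ = 2.759.
κa = 3.200, sinh(κa) = 12.25.
The exact tunnelling result is T⁻¹ = 1 + V₀² sinh²(κa) / [4E(V₀ − E)] = 186.1, so T = 0.00537.

T = 0.00537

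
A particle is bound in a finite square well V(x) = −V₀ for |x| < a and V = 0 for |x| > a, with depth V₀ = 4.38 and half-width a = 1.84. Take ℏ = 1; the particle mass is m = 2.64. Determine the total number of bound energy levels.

N = 6

Define the well-strength parameter z₀ = (a/ℏ)√(2mV₀) = 1.84 × √(2·2.64·4.38) = 8.849.
A new bound state (alternating even/odd) appears each time z₀ passes a multiple of π/2, so N = ⌊2z₀/π⌋ + 1 = ⌊5.633⌋ + 1 = 6.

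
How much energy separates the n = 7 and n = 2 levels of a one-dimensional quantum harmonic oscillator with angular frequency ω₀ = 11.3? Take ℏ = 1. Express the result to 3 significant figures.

E_n = ℏω₀(n + ½), so ΔE = (7 − 2) ℏω₀ = 5 × 11.3 = 56.50.

ΔE = 56.5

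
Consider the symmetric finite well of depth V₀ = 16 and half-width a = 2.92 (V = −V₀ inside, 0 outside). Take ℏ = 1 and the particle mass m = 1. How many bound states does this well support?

N = 11

The dimensionless depth is z₀ = a√(2mV₀)/ℏ = 2.92 × √(32.00) = 16.52.
A new bound state (alternating even/odd) appears each time z₀ passes a multiple of π/2, so N = ⌊2z₀/π⌋ + 1 = ⌊10.52⌋ + 1 = 11.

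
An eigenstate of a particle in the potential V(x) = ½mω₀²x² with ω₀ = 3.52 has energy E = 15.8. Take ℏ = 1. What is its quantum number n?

E_n = ℏω₀(n + ½) ⇒ n = E/(ℏω₀) − ½ = 15.8/3.52 − 0.5 = 3.989 → n = 4.

n = 4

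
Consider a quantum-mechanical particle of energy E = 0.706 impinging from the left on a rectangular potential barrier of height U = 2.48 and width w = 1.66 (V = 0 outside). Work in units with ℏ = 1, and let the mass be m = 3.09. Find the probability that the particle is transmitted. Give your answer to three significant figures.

T = 0.0000548

Since E < U the interior solution is evanescent with decay constant κ = √(2m(U − E))/ℏ = 3.311.
κw = 5.496, sinh(κw) = 121.9.
The exact tunnelling result is T⁻¹ = 1 + U² sinh²(κw) / [4E(U − E)] = 18250, so T = 0.0000548.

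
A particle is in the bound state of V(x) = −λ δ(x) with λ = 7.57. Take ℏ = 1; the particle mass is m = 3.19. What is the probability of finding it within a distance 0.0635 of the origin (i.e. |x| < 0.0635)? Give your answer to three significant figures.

P = 0.953

The normalised bound state is ψ = √κ e^{−κ|x|} with κ = mλ/ℏ² = 24.15.
P(|x| < d) = ∫_{−d}^{d} κ e^{−2κ|x|} dx = 1 − e^{−2κd} = 1 − e^{−3.067} = 0.9534.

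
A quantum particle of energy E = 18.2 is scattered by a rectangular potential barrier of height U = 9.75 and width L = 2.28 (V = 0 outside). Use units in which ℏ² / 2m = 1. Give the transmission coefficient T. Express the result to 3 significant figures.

Above the barrier the interior wavenumber is k₂ = √(2m(E − U))/ℏ = 2.907, giving phase k₂L = 6.628.
T = [1 + U² sin²(k₂L) / (4E(E − U))]⁻¹ = 1/1.018 = 0.983.

T = 0.983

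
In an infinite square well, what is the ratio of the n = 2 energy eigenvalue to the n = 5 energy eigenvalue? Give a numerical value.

0.16

E_n = n²π²ℏ²/(2mL²) so the ratio is n₂²/n₁² = 4/25 = 0.16.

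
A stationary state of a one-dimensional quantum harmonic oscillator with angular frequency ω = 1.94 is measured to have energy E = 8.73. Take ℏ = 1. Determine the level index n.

n = 4

E_n = ℏω(n + ½) ⇒ n = E/(ℏω) − ½ = 8.73/1.94 − 0.5 = 4.000 → n = 4.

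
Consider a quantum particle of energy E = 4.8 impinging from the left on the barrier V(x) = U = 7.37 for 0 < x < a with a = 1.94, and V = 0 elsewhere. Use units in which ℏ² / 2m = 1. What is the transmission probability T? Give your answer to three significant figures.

T = 0.00720

E < U: inside the barrier ψ ∝ e^{±κx} with κ = √(2m(U − E))/ℏ = 1.603.
κa = 3.110, sinh(κa) = 11.19.
The exact tunnelling result is T⁻¹ = 1 + U² sinh²(κa) / [4E(U − E)] = 138.8, so T = 0.00720.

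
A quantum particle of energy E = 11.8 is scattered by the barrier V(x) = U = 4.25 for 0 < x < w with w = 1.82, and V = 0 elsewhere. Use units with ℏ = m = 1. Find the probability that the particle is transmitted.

E > U: inside the barrier k₂ = √(2m(E − U))/ℏ = 3.886, k₂w = 7.072.
Matching at both interfaces gives T⁻¹ = 1 + U² sin²(k₂w) / [4E(E − U)] = 1.026, hence T = 0.975.

T = 0.975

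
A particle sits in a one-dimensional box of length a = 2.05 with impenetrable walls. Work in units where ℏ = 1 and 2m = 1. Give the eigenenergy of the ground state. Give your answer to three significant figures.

The infinite-well eigenfunctions ψ_n = √(2/a) sin(nπx/a) vanish at both walls, giving E_n = n²π²ℏ²/(2ma²).
E_1 = 1² × π² / (2 × 0.5 × 2.05²) = 2.349.

E = 2.35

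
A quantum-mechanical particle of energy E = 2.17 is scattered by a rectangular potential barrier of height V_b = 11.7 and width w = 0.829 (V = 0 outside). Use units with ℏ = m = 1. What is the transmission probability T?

Since E < V_b the interior solution is evanescent with decay constant κ = √(2m(V_b − E))/ℏ = 4.366.
κw = 3.619, sinh(κw) = 18.64.
The exact tunnelling result is T⁻¹ = 1 + V_b² sinh²(κw) / [4E(V_b − E)] = 576.0, so T = 0.00174.

T = 0.00174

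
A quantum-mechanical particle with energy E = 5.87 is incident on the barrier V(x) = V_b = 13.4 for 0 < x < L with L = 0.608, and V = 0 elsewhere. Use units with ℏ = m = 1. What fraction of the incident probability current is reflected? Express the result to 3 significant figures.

Since E < V_b the interior solution is evanescent with decay constant κ = √(2m(V_b − E))/ℏ = 3.881.
κL = 2.359, sinh(κL) = 5.245.
Matching ψ, ψ′ at both faces gives T = [1 + V_b² sinh²(κL) / (4E(V_b − E))]⁻¹ = 1/28.94 = 0.0345.
R = 1 − T = 0.965.

R = 0.965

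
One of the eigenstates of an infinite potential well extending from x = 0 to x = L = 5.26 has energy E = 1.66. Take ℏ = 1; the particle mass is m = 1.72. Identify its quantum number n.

n = 4

For an infinite well E_n = n²π²ℏ²/(2mL²), so n = (L/πℏ)√(2mE).
n = (5.26/π) × √(2 × 1.72 × 1.66) = 4.001 → n = 4.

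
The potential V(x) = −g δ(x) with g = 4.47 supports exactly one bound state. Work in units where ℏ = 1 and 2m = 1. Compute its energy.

The bound state is ψ(x) = √κ e^{−κ|x|}. The derivative jump ψ'(0⁺) − ψ'(0⁻) = −(2mg/ℏ²)ψ(0) fixes κ = mg/ℏ² = 2.235.
Then E = −ℏ²κ²/(2m) = −mg²/(2ℏ²) = -4.995.

E = -5.00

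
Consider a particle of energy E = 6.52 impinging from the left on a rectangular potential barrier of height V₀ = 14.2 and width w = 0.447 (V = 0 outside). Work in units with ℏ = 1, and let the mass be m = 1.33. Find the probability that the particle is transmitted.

T = 0.0675

Since E < V₀ the interior solution is evanescent with decay constant κ = √(2m(V₀ − E))/ℏ = 4.520.
κw = 2.020, sinh(κw) = 3.704.
Matching ψ, ψ′ at both faces gives T = [1 + V₀² sinh²(κw) / (4E(V₀ − E))]⁻¹ = 1/14.81 = 0.0675.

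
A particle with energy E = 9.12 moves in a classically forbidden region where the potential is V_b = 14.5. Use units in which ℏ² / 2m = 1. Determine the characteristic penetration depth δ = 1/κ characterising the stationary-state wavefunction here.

δ = 0.431

Since E < V_b the TISE in this region is ψ'' = κ²ψ with κ = √(2m(V_b − E))/ℏ.
κ = √(2 × 0.5 × 5.38) = 2.319. The penetration depth is δ = 1/κ = 0.431.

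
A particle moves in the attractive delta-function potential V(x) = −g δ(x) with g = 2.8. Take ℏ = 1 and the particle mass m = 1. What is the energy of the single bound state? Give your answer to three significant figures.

E = -3.92

The bound state is ψ(x) = √κ e^{−κ|x|}. The derivative jump ψ'(0⁺) − ψ'(0⁻) = −(2mg/ℏ²)ψ(0) fixes κ = mg/ℏ² = 2.800.
Then E = −ℏ²κ²/(2m) = −mg²/(2ℏ²) = -3.920.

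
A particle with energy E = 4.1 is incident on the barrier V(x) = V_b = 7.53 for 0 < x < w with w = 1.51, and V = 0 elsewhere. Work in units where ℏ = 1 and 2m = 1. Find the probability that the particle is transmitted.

Since E < V_b the interior solution is evanescent with decay constant κ = √(2m(V_b − E))/ℏ = 1.852.
κw = 2.797, sinh(κw) = 8.164.
The exact tunnelling result is T⁻¹ = 1 + V_b² sinh²(κw) / [4E(V_b − E)] = 68.18, so T = 0.0147.

T = 0.0147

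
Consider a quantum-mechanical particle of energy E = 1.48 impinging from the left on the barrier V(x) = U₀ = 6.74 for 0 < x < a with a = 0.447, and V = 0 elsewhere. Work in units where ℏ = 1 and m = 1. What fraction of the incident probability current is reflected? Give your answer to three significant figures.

E < U₀: inside the barrier ψ ∝ e^{±κx} with κ = √(2m(U₀ − E))/ℏ = 3.243.
κa = 1.450, sinh(κa) = 2.014.
Matching ψ, ψ′ at both faces gives T = [1 + U₀² sinh²(κa) / (4E(U₀ − E))]⁻¹ = 1/6.917 = 0.145.
R = 1 − T = 0.855.

R = 0.855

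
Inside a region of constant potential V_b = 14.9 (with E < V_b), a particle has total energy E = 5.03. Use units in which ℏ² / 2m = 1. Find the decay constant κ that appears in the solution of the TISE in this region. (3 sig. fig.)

Since E < V_b the TISE in this region is ψ'' = κ²ψ with κ = √(2m(V_b − E))/ℏ.
κ = √(2 × 0.5 × 9.87) = 3.142.

κ = 3.14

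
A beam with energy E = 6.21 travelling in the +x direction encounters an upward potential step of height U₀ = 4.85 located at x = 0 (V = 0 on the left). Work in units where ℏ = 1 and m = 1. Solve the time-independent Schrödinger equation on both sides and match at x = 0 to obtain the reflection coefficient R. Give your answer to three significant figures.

On each side the TISE gives plane waves with k = √(2m(E − V))/ℏ: k₁ = √(2·1·6.21) = 3.524, k₂ = √(2·1·1.36) = 1.649.
Continuity of ψ and ψ′ at the step yields the reflection amplitude r = (k₁ − k₂)/(k₁ + k₂) = 0.3624; thus R = |r|² = 0.1313, T = 0.8687.

R = 0.131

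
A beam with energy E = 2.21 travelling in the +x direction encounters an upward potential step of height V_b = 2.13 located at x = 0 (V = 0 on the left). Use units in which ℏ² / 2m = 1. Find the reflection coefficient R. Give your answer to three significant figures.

R = 0.463

The wavenumbers are k₁ = √(2mE)/ℏ = 1.487 on the left and k₂ = √(2m(E − V_b))/ℏ = 0.2828 on the right.
Continuity of ψ and ψ′ at the step yields the reflection amplitude r = (k₁ − k₂)/(k₁ + k₂) = 0.6803; thus R = |r|² = 0.4628, T = 0.5372.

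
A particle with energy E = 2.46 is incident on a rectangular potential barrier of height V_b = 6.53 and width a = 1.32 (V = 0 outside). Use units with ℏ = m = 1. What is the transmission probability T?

T = 0.00201

Since E < V_b the interior solution is evanescent with decay constant κ = √(2m(V_b − E))/ℏ = 2.853.
κa = 3.766, sinh(κa) = 21.59.
The exact tunnelling result is T⁻¹ = 1 + V_b² sinh²(κa) / [4E(V_b − E)] = 497.4, so T = 0.00201.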